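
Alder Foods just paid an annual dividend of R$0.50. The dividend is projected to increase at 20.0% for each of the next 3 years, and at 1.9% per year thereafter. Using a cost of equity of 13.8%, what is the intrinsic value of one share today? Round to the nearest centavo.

R$6.69

Two-stage DDM. Project D₁…D_3 at 0.2, terminal growth 0.019, discount at r = 0.138.
D_1 = 0.6000
D_2 = 0.7200
D_3 = 0.8640
Terminal value at t=3: TV = D_4/(r−g) = 0.8804/(0.138−0.019) = 7.3985
P₀ = 0.6000/(1+0.138)^1 + 0.7200/(1+0.138)^2 + 0.8640/(1+0.138)^3 + 7.3985/(1+0.138)^3 = 6.6896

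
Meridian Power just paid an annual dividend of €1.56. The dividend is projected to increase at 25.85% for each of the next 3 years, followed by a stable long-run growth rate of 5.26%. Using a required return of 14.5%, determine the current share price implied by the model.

€29.27

Two-stage DDM. Project D₁…D_3 at 0.2585, terminal growth 0.0526, discount at r = 0.145.
D_1 = 1.9633
D_2 = 2.4708
D_3 = 3.1095
Terminal value at t=3: TV = D_4/(r−g) = 3.2730/(0.145−0.0526) = 35.4222
P₀ = 1.9633/(1+0.145)^1 + 2.4708/(1+0.145)^2 + 3.1095/(1+0.145)^3 + 35.4222/(1+0.145)^3 = 29.2678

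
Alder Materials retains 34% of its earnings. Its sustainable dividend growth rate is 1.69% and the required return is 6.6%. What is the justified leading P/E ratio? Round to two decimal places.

Payout ratio b = 1 − 0.34 = 0.66.
Justified leading P/E = b/(r−g) = 0.66/(0.066−0.0169) = 13.4420

13.44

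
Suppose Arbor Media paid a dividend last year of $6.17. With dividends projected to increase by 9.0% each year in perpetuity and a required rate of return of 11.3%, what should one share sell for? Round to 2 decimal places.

$292.40

Gordon growth model: P₀ = D₁/(r − g). D₁ = 6.17 × (1 + 0.09) = 6.7253.
P₀ = 6.7253 / (0.113 − 0.09) = 6.7253 / 0.023 = 292.4043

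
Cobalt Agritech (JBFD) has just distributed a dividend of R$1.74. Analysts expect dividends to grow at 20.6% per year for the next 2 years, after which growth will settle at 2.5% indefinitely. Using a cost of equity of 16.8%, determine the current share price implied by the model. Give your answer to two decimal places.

Two-stage DDM. Project D₁…D_2 at 0.206, terminal growth 0.025, discount at r = 0.168.
D_1 = 2.0984
D_2 = 2.5307
Terminal value at t=2: TV = D_3/(r−g) = 2.5940/(0.168−0.025) = 18.1398
P₀ = 2.0984/(1+0.168)^1 + 2.5307/(1+0.168)^2 + 18.1398/(1+0.168)^2 = 16.9484

R$16.95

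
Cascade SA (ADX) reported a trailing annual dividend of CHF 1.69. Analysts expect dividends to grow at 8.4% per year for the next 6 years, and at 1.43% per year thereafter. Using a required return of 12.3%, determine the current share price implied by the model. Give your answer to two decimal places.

CHF 21.73

Two-stage DDM. Project D₁…D_6 at 0.084, terminal growth 0.0143, discount at r = 0.123.
D_1 = 1.8320
D_2 = 1.9858
D_3 = 2.1527
D_4 = 2.3335
D_5 = 2.5295
D_6 = 2.7420
Terminal value at t=6: TV = D_7/(r−g) = 2.7812/(0.123−0.0143) = 25.5858
P₀ = 1.8320/(1+0.123)^1 + 1.9858/(1+0.123)^2 + 2.1527/(1+0.123)^3 + 2.3335/(1+0.123)^4 + 2.5295/(1+0.123)^5 + 2.7420/(1+0.123)^6 + 25.5858/(1+0.123)^6 = 21.7326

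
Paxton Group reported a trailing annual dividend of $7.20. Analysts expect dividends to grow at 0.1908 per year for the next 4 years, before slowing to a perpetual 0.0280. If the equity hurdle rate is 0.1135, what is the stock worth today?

Two-stage DDM. Project D₁…D_4 at 0.1908, terminal growth 0.028, discount at r = 0.1135.
D_1 = 8.5738
D_2 = 10.2096
D_3 = 12.1576
D_4 = 14.4773
Terminal value at t=4: TV = D_5/(r−g) = 14.8827/(0.1135−0.028) = 174.0663
P₀ = 8.5738/(1+0.1135)^1 + 10.2096/(1+0.1135)^2 + 12.1576/(1+0.1135)^3 + 14.4773/(1+0.1135)^4 + 174.0663/(1+0.1135)^4 = 147.3855

$147.39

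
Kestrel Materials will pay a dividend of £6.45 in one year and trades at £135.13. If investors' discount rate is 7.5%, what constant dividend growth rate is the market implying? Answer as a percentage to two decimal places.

From P₀ = D₁/(r − g), the implied growth is g = r − D₁/P₀.
g = 0.075 − 6.45/135.13 = 0.075 − 0.04773 = 0.02727

2.73%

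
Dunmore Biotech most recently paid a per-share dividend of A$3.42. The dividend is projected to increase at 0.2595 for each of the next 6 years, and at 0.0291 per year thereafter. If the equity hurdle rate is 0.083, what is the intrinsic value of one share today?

Two-stage DDM. Project D₁…D_6 at 0.2595, terminal growth 0.0291, discount at r = 0.083.
D_1 = 4.3075
D_2 = 5.4253
D_3 = 6.8331
D_4 = 8.6063
D_5 = 10.8397
D_6 = 13.6526
Terminal value at t=6: TV = D_7/(r−g) = 14.0499/(0.083−0.0291) = 260.6657
P₀ = 4.3075/(1+0.083)^1 + 5.4253/(1+0.083)^2 + 6.8331/(1+0.083)^3 + 8.6063/(1+0.083)^4 + 10.8397/(1+0.083)^5 + 13.6526/(1+0.083)^6 + 260.6657/(1+0.083)^6 = 197.5279

A$197.53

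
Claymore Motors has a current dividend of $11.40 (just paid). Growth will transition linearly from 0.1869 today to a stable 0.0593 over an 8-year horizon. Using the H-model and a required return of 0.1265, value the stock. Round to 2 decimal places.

H-model: P₀ = D₀[(1+g_L) + H(g_S−g_L)]/(r−g_L), with H = 8/2 = 4.
P₀ = 11.40 × [(1+0.0593) + 4×(0.1869−0.0593)] / (0.1265−0.0593)
   = 11.40 × 1.5697 / 0.0672 = 266.2884

$266.29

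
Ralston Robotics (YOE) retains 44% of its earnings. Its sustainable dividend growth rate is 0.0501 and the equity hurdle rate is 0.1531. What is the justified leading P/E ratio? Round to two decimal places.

Payout ratio b = 1 − 0.44 = 0.56.
Justified leading P/E = b/(r−g) = 0.56/(0.1531−0.0501) = 5.4369

5.44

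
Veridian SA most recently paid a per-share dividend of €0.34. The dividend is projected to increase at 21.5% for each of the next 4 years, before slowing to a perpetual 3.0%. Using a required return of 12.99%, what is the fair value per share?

€6.32

Two-stage DDM. Project D₁…D_4 at 0.215, terminal growth 0.03, discount at r = 0.1299.
D_1 = 0.4131
D_2 = 0.5019
D_3 = 0.6098
D_4 = 0.7409
Terminal value at t=4: TV = D_5/(r−g) = 0.7632/(0.1299−0.03) = 7.6393
P₀ = 0.4131/(1+0.1299)^1 + 0.5019/(1+0.1299)^2 + 0.6098/(1+0.1299)^3 + 0.7409/(1+0.1299)^4 + 7.6393/(1+0.1299)^4 = 6.3231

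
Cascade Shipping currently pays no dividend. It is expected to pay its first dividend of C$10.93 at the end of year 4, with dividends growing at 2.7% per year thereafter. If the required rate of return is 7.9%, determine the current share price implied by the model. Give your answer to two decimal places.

Deferred-dividend DDM. At t=3 the remaining stream is a growing perpetuity with first payment D_4 = 10.93.
V_3 = D_4/(r−g) = 10.93/(0.079−0.027) = 210.1923
P₀ = V_3/(1+r)^3 = 210.1923/(1+0.079)^3 = 167.3218

C$167.32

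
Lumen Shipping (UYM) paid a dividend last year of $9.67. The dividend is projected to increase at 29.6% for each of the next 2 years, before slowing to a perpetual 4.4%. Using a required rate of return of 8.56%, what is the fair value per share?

Two-stage DDM. Project D₁…D_2 at 0.296, terminal growth 0.044, discount at r = 0.0856.
D_1 = 12.5323
D_2 = 16.2419
Terminal value at t=2: TV = D_3/(r−g) = 16.9565/(0.0856−0.044) = 407.6089
P₀ = 12.5323/(1+0.0856)^1 + 16.2419/(1+0.0856)^2 + 407.6089/(1+0.0856)^2 = 371.1885

$371.19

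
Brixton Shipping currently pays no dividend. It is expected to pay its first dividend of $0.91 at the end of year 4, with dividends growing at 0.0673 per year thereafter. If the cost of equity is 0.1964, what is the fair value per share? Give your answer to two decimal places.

$4.12

Deferred-dividend DDM. At t=3 the remaining stream is a growing perpetuity with first payment D_4 = 0.91.
V_3 = D_4/(r−g) = 0.91/(0.1964−0.0673) = 7.0488
P₀ = V_3/(1+r)^3 = 7.0488/(1+0.1964)^3 = 4.1161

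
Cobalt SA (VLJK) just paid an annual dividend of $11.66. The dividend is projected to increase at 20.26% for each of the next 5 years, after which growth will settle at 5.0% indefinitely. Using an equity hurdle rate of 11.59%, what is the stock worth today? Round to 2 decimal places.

$343.45

Two-stage DDM. Project D₁…D_5 at 0.2026, terminal growth 0.05, discount at r = 0.1159.
D_1 = 14.0223
D_2 = 16.8632
D_3 = 20.2797
D_4 = 24.3884
D_5 = 29.3295
Terminal value at t=5: TV = D_6/(r−g) = 30.7960/(0.1159−0.05) = 467.3136
P₀ = 14.0223/(1+0.1159)^1 + 16.8632/(1+0.1159)^2 + 20.2797/(1+0.1159)^3 + 24.3884/(1+0.1159)^4 + 29.3295/(1+0.1159)^5 + 467.3136/(1+0.1159)^5 = 343.4548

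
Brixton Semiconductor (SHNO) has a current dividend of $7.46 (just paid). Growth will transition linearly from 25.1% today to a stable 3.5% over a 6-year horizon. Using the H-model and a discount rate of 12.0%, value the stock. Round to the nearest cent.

H-model: P₀ = D₀[(1+g_L) + H(g_S−g_L)]/(r−g_L), with H = 6/2 = 3.
P₀ = 7.46 × [(1+0.035) + 3×(0.251−0.035)] / (0.12−0.035)
   = 7.46 × 1.6830 / 0.085 = 147.7080

$147.71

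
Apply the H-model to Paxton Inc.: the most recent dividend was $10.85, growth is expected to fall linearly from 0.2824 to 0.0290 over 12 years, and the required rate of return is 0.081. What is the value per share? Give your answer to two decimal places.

H-model: P₀ = D₀[(1+g_L) + H(g_S−g_L)]/(r−g_L), with H = 12/2 = 6.
P₀ = 10.85 × [(1+0.029) + 6×(0.2824−0.029)] / (0.081−0.029)
   = 10.85 × 2.5494 / 0.052 = 531.9421

$531.94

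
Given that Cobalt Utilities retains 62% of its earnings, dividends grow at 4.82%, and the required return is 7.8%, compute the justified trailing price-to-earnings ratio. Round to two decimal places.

13.37

Payout ratio b = 1 − 0.62 = 0.38.
Justified trailing P/E = b(1+g)/(r−g) = 0.38×(1+0.0482)/(0.078−0.0482) = 13.3663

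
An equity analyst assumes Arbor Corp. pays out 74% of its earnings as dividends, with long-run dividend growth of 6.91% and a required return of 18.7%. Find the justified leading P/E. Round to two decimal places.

Justified leading P/E = b/(r−g) = 0.74/(0.187−0.0691) = 6.2765

6.28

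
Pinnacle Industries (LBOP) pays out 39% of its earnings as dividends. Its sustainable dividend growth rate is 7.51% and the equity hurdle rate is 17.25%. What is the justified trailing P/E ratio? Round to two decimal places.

4.30

Justified trailing P/E = b(1+g)/(r−g) = 0.39×(1+0.0751)/(0.1725−0.0751) = 4.3048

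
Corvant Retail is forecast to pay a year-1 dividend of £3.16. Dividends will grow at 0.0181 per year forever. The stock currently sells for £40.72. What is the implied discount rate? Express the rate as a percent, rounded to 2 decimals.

9.57%

Rearranging the constant-growth DDM: r = D₁/P₀ + g.
r = 3.1600 / 40.72 + 0.0181 = 0.07760 + 0.0181 = 0.09570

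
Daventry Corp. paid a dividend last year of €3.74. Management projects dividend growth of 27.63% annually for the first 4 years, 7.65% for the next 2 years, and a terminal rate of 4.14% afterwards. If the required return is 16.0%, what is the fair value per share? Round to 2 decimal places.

Three-stage DDM. Project D₁…D_6; terminal Gordon value at t=6 with g = 0.0414; discount at r = 0.16.
D_1 = 4.7734
D_2 = 6.0922
D_3 = 7.7755
D_4 = 9.9239
D_5 = 10.6831
D_6 = 11.5003
TV_6 = 11.9765/(0.16−0.0414) = 100.9819
P₀ = Σ Dₜ/(1+r)ᵗ + TV_6/(1+r)^6 = 70.3587

€70.36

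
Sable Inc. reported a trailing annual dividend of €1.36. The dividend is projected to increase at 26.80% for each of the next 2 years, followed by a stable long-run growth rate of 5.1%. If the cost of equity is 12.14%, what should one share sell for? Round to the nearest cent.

Two-stage DDM. Project D₁…D_2 at 0.268, terminal growth 0.051, discount at r = 0.1214.
D_1 = 1.7245
D_2 = 2.1866
Terminal value at t=2: TV = D_3/(r−g) = 2.2982/(0.1214−0.051) = 32.6443
P₀ = 1.7245/(1+0.1214)^1 + 2.1866/(1+0.1214)^2 + 32.6443/(1+0.1214)^2 = 29.2355

€29.24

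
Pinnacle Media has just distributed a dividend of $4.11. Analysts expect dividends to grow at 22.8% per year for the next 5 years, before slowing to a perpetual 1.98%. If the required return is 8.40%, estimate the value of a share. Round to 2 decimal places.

$152.15

Two-stage DDM. Project D₁…D_5 at 0.228, terminal growth 0.0198, discount at r = 0.084.
D_1 = 5.0471
D_2 = 6.1978
D_3 = 7.6109
D_4 = 9.3462
D_5 = 11.4771
Terminal value at t=5: TV = D_6/(r−g) = 11.7044/(0.084−0.0198) = 182.3113
P₀ = 5.0471/(1+0.084)^1 + 6.1978/(1+0.084)^2 + 7.6109/(1+0.084)^3 + 9.3462/(1+0.084)^4 + 11.4771/(1+0.084)^5 + 182.3113/(1+0.084)^5 = 152.1482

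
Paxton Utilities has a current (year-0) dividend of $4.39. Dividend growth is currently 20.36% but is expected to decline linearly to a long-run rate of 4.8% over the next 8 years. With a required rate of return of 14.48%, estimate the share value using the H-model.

H-model: P₀ = D₀[(1+g_L) + H(g_S−g_L)]/(r−g_L), with H = 8/2 = 4.
P₀ = 4.39 × [(1+0.048) + 4×(0.2036−0.048)] / (0.1448−0.048)
   = 4.39 × 1.6704 / 0.0968 = 75.7547

$75.75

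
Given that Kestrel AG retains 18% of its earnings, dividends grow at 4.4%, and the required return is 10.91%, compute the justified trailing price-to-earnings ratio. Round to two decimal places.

Payout ratio b = 1 − 0.18 = 0.82.
Justified trailing P/E = b(1+g)/(r−g) = 0.82×(1+0.044)/(0.1091−0.044) = 13.1502

13.15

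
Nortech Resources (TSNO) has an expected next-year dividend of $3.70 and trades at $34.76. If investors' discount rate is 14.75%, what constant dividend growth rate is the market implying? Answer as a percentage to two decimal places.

4.11%

From P₀ = D₁/(r − g), the implied growth is g = r − D₁/P₀.
g = 0.1475 − 3.70/34.76 = 0.1475 − 0.10644 = 0.04106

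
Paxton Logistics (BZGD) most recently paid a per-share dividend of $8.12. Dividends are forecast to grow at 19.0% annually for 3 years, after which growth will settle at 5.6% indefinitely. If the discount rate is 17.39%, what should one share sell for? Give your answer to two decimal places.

Two-stage DDM. Project D₁…D_3 at 0.19, terminal growth 0.056, discount at r = 0.1739.
D_1 = 9.6628
D_2 = 11.4987
D_3 = 13.6835
Terminal value at t=3: TV = D_4/(r−g) = 14.4498/(0.1739−0.056) = 122.5595
P₀ = 9.6628/(1+0.1739)^1 + 11.4987/(1+0.1739)^2 + 13.6835/(1+0.1739)^3 + 122.5595/(1+0.1739)^3 = 100.7967

$100.80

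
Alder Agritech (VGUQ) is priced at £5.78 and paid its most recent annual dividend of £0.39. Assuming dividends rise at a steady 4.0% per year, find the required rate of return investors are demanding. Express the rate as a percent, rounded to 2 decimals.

11.02%

Rearranging the constant-growth DDM: r = D₁/P₀ + g.
D₁ = 0.39 × (1 + 0.04) = 0.4056.
r = 0.4056 / 5.78 + 0.04 = 0.07017 + 0.04 = 0.11017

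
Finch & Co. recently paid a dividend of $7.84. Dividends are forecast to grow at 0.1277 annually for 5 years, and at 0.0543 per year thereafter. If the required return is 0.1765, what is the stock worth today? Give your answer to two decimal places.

$89.31

Two-stage DDM. Project D₁…D_5 at 0.1277, terminal growth 0.0543, discount at r = 0.1765.
D_1 = 8.8412
D_2 = 9.9702
D_3 = 11.2434
D_4 = 12.6792
D_5 = 14.2983
Terminal value at t=5: TV = D_6/(r−g) = 15.0747/(0.1765−0.0543) = 123.3607
P₀ = 8.8412/(1+0.1765)^1 + 9.9702/(1+0.1765)^2 + 11.2434/(1+0.1765)^3 + 12.6792/(1+0.1765)^4 + 14.2983/(1+0.1765)^5 + 123.3607/(1+0.1765)^5 = 89.3126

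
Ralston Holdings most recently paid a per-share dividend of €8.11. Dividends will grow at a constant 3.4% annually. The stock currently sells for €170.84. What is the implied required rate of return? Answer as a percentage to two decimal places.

8.31%

Rearranging the constant-growth DDM: r = D₁/P₀ + g.
D₁ = 8.11 × (1 + 0.034) = 8.3857.
r = 8.3857 / 170.84 + 0.034 = 0.04909 + 0.034 = 0.08309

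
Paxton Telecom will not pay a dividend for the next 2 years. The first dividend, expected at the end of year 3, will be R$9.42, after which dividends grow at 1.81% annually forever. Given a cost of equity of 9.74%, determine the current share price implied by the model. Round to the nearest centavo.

R$98.64

Deferred-dividend DDM. At t=2 the remaining stream is a growing perpetuity with first payment D_3 = 9.42.
V_2 = D_3/(r−g) = 9.42/(0.0974−0.0181) = 118.7894
P₀ = V_2/(1+r)^2 = 118.7894/(1+0.0974)^2 = 98.6388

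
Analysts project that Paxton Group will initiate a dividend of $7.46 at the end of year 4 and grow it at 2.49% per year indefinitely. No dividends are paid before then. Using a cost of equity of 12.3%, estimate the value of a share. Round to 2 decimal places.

Deferred-dividend DDM. At t=3 the remaining stream is a growing perpetuity with first payment D_4 = 7.46.
V_3 = D_4/(r−g) = 7.46/(0.123−0.0249) = 76.0449
P₀ = V_3/(1+r)^3 = 76.0449/(1+0.123)^3 = 53.6946

$53.69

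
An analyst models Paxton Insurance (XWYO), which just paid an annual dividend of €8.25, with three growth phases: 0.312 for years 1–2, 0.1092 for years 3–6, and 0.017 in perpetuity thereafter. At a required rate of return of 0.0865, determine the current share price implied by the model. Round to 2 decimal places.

Three-stage DDM. Project D₁…D_6; terminal Gordon value at t=6 with g = 0.017; discount at r = 0.0865.
D_1 = 10.8240
D_2 = 14.2011
D_3 = 15.7518
D_4 = 17.4719
D_5 = 19.3799
D_6 = 21.4962
TV_6 = 21.8616/(0.0865−0.017) = 314.5554
P₀ = Σ Dₜ/(1+r)ᵗ + TV_6/(1+r)^6 = 263.8918

€263.89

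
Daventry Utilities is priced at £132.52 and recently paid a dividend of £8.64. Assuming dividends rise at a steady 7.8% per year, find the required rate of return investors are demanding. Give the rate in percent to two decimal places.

Rearranging the constant-growth DDM: r = D₁/P₀ + g.
D₁ = 8.64 × (1 + 0.078) = 9.3139.
r = 9.3139 / 132.52 + 0.078 = 0.07028 + 0.078 = 0.14828

14.83%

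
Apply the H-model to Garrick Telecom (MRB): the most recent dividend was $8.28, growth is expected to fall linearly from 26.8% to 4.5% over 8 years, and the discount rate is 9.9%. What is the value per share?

$297.01

H-model: P₀ = D₀[(1+g_L) + H(g_S−g_L)]/(r−g_L), with H = 8/2 = 4.
P₀ = 8.28 × [(1+0.045) + 4×(0.268−0.045)] / (0.099−0.045)
   = 8.28 × 1.9370 / 0.054 = 297.0067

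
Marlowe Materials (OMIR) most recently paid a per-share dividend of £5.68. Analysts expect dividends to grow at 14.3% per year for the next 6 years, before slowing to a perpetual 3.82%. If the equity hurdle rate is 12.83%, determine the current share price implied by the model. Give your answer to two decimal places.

Two-stage DDM. Project D₁…D_6 at 0.143, terminal growth 0.0382, discount at r = 0.1283.
D_1 = 6.4922
D_2 = 7.4206
D_3 = 8.4818
D_4 = 9.6947
D_5 = 11.0810
D_6 = 12.6656
Terminal value at t=6: TV = D_7/(r−g) = 13.1494/(0.1283−0.0382) = 145.9426
P₀ = 6.4922/(1+0.1283)^1 + 7.4206/(1+0.1283)^2 + 8.4818/(1+0.1283)^3 + 9.6947/(1+0.1283)^4 + 11.0810/(1+0.1283)^5 + 12.6656/(1+0.1283)^6 + 145.9426/(1+0.1283)^6 = 106.4032

£106.40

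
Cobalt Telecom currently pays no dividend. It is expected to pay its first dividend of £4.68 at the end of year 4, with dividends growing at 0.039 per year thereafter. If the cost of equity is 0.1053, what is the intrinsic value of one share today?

£52.27

Deferred-dividend DDM. At t=3 the remaining stream is a growing perpetuity with first payment D_4 = 4.68.
V_3 = D_4/(r−g) = 4.68/(0.1053−0.039) = 70.5882
P₀ = V_3/(1+r)^3 = 70.5882/(1+0.1053)^3 = 52.2747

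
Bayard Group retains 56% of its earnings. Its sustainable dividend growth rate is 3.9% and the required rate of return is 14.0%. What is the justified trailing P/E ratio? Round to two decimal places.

4.53

Payout ratio b = 1 − 0.56 = 0.44.
Justified trailing P/E = b(1+g)/(r−g) = 0.44×(1+0.039)/(0.14−0.039) = 4.5263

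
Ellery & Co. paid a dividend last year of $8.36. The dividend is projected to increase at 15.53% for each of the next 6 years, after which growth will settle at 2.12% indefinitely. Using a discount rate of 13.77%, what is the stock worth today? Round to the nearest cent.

$133.30

Two-stage DDM. Project D₁…D_6 at 0.1553, terminal growth 0.0212, discount at r = 0.1377.
D_1 = 9.6583
D_2 = 11.1582
D_3 = 12.8911
D_4 = 14.8931
D_5 = 17.2060
D_6 = 19.8781
Terminal value at t=6: TV = D_7/(r−g) = 20.2995/(0.1377−0.0212) = 174.2448
P₀ = 9.6583/(1+0.1377)^1 + 11.1582/(1+0.1377)^2 + 12.8911/(1+0.1377)^3 + 14.8931/(1+0.1377)^4 + 17.2060/(1+0.1377)^5 + 19.8781/(1+0.1377)^6 + 174.2448/(1+0.1377)^6 = 133.2984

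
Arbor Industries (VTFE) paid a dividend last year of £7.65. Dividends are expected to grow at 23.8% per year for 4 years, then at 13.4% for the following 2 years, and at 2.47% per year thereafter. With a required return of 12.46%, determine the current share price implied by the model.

£179.05

Three-stage DDM. Project D₁…D_6; terminal Gordon value at t=6 with g = 0.0247; discount at r = 0.1246.
D_1 = 9.4707
D_2 = 11.7247
D_3 = 14.5152
D_4 = 17.9698
D_5 = 20.3778
D_6 = 23.1084
TV_6 = 23.6792/(0.1246−0.0247) = 237.0289
P₀ = Σ Dₜ/(1+r)ᵗ + TV_6/(1+r)^6 = 179.0522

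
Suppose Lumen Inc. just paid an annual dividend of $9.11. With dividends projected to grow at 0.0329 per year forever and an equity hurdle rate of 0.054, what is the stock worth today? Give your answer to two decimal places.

Gordon growth model: P₀ = D₁/(r − g). D₁ = 9.11 × (1 + 0.0329) = 9.4097.
P₀ = 9.4097 / (0.054 − 0.0329) = 9.4097 / 0.0211 = 445.9582

$445.96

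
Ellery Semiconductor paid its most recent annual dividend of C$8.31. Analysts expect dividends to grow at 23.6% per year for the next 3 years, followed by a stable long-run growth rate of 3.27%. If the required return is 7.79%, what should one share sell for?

Two-stage DDM. Project D₁…D_3 at 0.236, terminal growth 0.0327, discount at r = 0.0779.
D_1 = 10.2712
D_2 = 12.6952
D_3 = 15.6912
Terminal value at t=3: TV = D_4/(r−g) = 16.2043/(0.0779−0.0327) = 358.5025
P₀ = 10.2712/(1+0.0779)^1 + 12.6952/(1+0.0779)^2 + 15.6912/(1+0.0779)^3 + 358.5025/(1+0.0779)^3 = 319.2419

C$319.24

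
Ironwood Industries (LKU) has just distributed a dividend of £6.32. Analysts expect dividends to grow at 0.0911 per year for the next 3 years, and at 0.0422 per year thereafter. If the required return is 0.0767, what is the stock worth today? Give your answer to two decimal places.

£218.15

Two-stage DDM. Project D₁…D_3 at 0.0911, terminal growth 0.0422, discount at r = 0.0767.
D_1 = 6.8958
D_2 = 7.5240
D_3 = 8.2094
Terminal value at t=3: TV = D_4/(r−g) = 8.5558/(0.0767−0.0422) = 247.9949
P₀ = 6.8958/(1+0.0767)^1 + 7.5240/(1+0.0767)^2 + 8.2094/(1+0.0767)^3 + 247.9949/(1+0.0767)^3 = 218.1537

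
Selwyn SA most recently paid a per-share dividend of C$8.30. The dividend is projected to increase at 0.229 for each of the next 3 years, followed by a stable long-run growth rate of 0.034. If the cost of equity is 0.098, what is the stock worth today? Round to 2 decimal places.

C$219.38

Two-stage DDM. Project D₁…D_3 at 0.229, terminal growth 0.034, discount at r = 0.098.
D_1 = 10.2007
D_2 = 12.5367
D_3 = 15.4076
Terminal value at t=3: TV = D_4/(r−g) = 15.9314/(0.098−0.034) = 248.9283
P₀ = 10.2007/(1+0.098)^1 + 12.5367/(1+0.098)^2 + 15.4076/(1+0.098)^3 + 248.9283/(1+0.098)^3 = 219.3756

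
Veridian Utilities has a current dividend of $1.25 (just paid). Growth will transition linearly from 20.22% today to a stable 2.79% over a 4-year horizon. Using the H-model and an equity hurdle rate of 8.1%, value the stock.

$32.40

H-model: P₀ = D₀[(1+g_L) + H(g_S−g_L)]/(r−g_L), with H = 4/2 = 2.
P₀ = 1.25 × [(1+0.0279) + 2×(0.2022−0.0279)] / (0.081−0.0279)
   = 1.25 × 1.3765 / 0.0531 = 32.4035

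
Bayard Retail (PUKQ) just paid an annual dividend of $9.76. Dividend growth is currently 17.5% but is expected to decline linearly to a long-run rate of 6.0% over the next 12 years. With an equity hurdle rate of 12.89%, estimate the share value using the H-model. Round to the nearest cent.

$247.90

H-model: P₀ = D₀[(1+g_L) + H(g_S−g_L)]/(r−g_L), with H = 12/2 = 6.
P₀ = 9.76 × [(1+0.06) + 6×(0.175−0.06)] / (0.1289−0.06)
   = 9.76 × 1.7500 / 0.0689 = 247.8955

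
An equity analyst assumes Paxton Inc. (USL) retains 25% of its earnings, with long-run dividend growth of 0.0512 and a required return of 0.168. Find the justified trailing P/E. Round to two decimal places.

Payout ratio b = 1 − 0.25 = 0.75.
Justified trailing P/E = b(1+g)/(r−g) = 0.75×(1+0.0512)/(0.168−0.0512) = 6.7500

6.75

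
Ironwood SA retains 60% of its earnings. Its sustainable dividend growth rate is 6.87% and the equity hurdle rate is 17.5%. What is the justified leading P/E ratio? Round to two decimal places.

Payout ratio b = 1 − 0.60 = 0.40.
Justified leading P/E = b/(r−g) = 0.40/(0.175−0.0687) = 3.7629

3.76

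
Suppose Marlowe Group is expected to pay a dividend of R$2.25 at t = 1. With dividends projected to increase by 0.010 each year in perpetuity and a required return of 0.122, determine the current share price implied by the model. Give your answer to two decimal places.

R$20.09

Gordon growth model: P₀ = D₁/(r − g), with D₁ = 2.25 given directly.
P₀ = 2.2500 / (0.122 − 0.01) = 2.2500 / 0.112 = 20.0893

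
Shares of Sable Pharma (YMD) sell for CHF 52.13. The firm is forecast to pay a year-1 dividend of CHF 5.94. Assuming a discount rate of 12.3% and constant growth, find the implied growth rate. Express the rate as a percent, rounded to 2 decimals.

0.91%

From P₀ = D₁/(r − g), the implied growth is g = r − D₁/P₀.
g = 0.123 − 5.94/52.13 = 0.123 − 0.11395 = 0.00905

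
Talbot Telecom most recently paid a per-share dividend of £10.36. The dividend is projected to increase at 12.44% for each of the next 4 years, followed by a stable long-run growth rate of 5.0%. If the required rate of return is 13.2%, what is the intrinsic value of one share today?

Two-stage DDM. Project D₁…D_4 at 0.1244, terminal growth 0.05, discount at r = 0.132.
D_1 = 11.6488
D_2 = 13.0979
D_3 = 14.7273
D_4 = 16.5593
Terminal value at t=4: TV = D_5/(r−g) = 17.3873/(0.132−0.05) = 212.0404
P₀ = 11.6488/(1+0.132)^1 + 13.0979/(1+0.132)^2 + 14.7273/(1+0.132)^3 + 16.5593/(1+0.132)^4 + 212.0404/(1+0.132)^4 = 169.8808

£169.88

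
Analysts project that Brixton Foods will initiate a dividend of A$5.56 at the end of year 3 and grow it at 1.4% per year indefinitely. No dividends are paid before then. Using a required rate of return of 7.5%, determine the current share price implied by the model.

A$78.87

Deferred-dividend DDM. At t=2 the remaining stream is a growing perpetuity with first payment D_3 = 5.56.
V_2 = D_3/(r−g) = 5.56/(0.075−0.014) = 91.1475
P₀ = V_2/(1+r)^2 = 91.1475/(1+0.075)^2 = 78.8729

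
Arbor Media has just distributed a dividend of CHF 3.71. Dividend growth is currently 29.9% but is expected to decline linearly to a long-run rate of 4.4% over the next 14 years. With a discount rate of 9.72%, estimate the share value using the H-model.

H-model: P₀ = D₀[(1+g_L) + H(g_S−g_L)]/(r−g_L), with H = 14/2 = 7.
P₀ = 3.71 × [(1+0.044) + 7×(0.299−0.044)] / (0.0972−0.044)
   = 3.71 × 2.8290 / 0.0532 = 197.2855

CHF 197.29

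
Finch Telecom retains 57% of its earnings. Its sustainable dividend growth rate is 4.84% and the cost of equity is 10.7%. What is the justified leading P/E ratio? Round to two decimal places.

7.34

Payout ratio b = 1 − 0.57 = 0.43.
Justified leading P/E = b/(r−g) = 0.43/(0.107−0.0484) = 7.3379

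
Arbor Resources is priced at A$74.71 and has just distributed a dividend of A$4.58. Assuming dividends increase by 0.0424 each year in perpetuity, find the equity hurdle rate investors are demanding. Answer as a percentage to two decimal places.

10.63%

Rearranging the constant-growth DDM: r = D₁/P₀ + g.
D₁ = 4.58 × (1 + 0.0424) = 4.7742.
r = 4.7742 / 74.71 + 0.0424 = 0.06390 + 0.0424 = 0.10630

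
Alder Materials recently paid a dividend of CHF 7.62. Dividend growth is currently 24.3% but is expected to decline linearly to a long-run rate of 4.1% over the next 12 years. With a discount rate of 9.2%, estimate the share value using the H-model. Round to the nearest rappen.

CHF 336.62

H-model: P₀ = D₀[(1+g_L) + H(g_S−g_L)]/(r−g_L), with H = 12/2 = 6.
P₀ = 7.62 × [(1+0.041) + 6×(0.243−0.041)] / (0.092−0.041)
   = 7.62 × 2.2530 / 0.051 = 336.6247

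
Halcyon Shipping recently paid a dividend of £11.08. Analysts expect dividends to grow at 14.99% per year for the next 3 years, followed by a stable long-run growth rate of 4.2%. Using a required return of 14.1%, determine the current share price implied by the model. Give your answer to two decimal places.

Two-stage DDM. Project D₁…D_3 at 0.1499, terminal growth 0.042, discount at r = 0.141.
D_1 = 12.7409
D_2 = 14.6508
D_3 = 16.8469
Terminal value at t=3: TV = D_4/(r−g) = 17.5545/(0.141−0.042) = 177.3179
P₀ = 12.7409/(1+0.141)^1 + 14.6508/(1+0.141)^2 + 16.8469/(1+0.141)^3 + 177.3179/(1+0.141)^3 = 153.1314

£153.13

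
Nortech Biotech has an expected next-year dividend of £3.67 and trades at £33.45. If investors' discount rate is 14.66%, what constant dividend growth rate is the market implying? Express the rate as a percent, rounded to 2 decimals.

From P₀ = D₁/(r − g), the implied growth is g = r − D₁/P₀.
g = 0.1466 − 3.67/33.45 = 0.1466 − 0.10972 = 0.03688

3.69%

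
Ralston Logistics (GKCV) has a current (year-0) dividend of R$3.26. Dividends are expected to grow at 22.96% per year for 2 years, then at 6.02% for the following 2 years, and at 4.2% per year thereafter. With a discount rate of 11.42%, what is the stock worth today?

R$66.82

Three-stage DDM. Project D₁…D_4; terminal Gordon value at t=4 with g = 0.042; discount at r = 0.1142.
D_1 = 4.0085
D_2 = 4.9288
D_3 = 5.2256
D_4 = 5.5401
TV_4 = 5.7728/(0.1142−0.042) = 79.9561
P₀ = Σ Dₜ/(1+r)ᵗ + TV_4/(1+r)^4 = 66.8204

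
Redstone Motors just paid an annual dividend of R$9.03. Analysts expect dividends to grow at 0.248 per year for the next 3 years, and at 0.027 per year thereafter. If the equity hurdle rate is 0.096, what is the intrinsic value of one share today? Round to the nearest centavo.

R$233.76

Two-stage DDM. Project D₁…D_3 at 0.248, terminal growth 0.027, discount at r = 0.096.
D_1 = 11.2694
D_2 = 14.0643
D_3 = 17.5522
Terminal value at t=3: TV = D_4/(r−g) = 18.0261/(0.096−0.027) = 261.2479
P₀ = 11.2694/(1+0.096)^1 + 14.0643/(1+0.096)^2 + 17.5522/(1+0.096)^3 + 261.2479/(1+0.096)^3 = 233.7592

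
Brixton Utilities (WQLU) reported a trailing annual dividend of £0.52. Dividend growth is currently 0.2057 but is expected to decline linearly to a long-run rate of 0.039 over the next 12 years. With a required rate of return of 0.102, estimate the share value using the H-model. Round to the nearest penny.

£16.83

H-model: P₀ = D₀[(1+g_L) + H(g_S−g_L)]/(r−g_L), with H = 12/2 = 6.
P₀ = 0.52 × [(1+0.039) + 6×(0.2057−0.039)] / (0.102−0.039)
   = 0.52 × 2.0392 / 0.063 = 16.8315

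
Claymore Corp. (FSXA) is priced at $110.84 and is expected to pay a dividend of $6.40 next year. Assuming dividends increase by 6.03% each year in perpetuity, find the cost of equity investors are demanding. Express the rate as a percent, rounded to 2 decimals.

11.80%

Rearranging the constant-growth DDM: r = D₁/P₀ + g.
r = 6.4000 / 110.84 + 0.0603 = 0.05774 + 0.0603 = 0.11804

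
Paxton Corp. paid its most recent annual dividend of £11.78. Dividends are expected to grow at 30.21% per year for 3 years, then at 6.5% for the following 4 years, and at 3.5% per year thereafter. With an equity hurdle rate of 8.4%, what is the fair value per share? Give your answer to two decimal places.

£531.52

Three-stage DDM. Project D₁…D_7; terminal Gordon value at t=7 with g = 0.035; discount at r = 0.084.
D_1 = 15.3387
D_2 = 19.9726
D_3 = 26.0063
D_4 = 27.6967
D_5 = 29.4970
D_6 = 31.4143
D_7 = 33.4562
TV_7 = 34.6272/(0.084−0.035) = 706.6771
P₀ = Σ Dₜ/(1+r)ᵗ + TV_7/(1+r)^7 = 531.5211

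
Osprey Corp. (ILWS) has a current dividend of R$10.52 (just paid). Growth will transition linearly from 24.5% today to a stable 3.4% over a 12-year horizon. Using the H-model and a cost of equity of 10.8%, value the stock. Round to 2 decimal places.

H-model: P₀ = D₀[(1+g_L) + H(g_S−g_L)]/(r−g_L), with H = 12/2 = 6.
P₀ = 10.52 × [(1+0.034) + 6×(0.245−0.034)] / (0.108−0.034)
   = 10.52 × 2.3000 / 0.074 = 326.9730

R$326.97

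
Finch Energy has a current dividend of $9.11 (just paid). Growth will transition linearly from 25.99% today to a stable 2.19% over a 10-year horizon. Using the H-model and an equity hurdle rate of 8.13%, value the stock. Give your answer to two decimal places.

H-model: P₀ = D₀[(1+g_L) + H(g_S−g_L)]/(r−g_L), with H = 10/2 = 5.
P₀ = 9.11 × [(1+0.0219) + 5×(0.2599−0.0219)] / (0.0813−0.0219)
   = 9.11 × 2.2119 / 0.0594 = 339.2325

$339.23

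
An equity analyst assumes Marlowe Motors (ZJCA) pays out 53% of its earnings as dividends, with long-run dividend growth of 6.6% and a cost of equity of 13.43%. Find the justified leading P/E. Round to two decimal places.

7.76

Justified leading P/E = b/(r−g) = 0.53/(0.1343−0.066) = 7.7599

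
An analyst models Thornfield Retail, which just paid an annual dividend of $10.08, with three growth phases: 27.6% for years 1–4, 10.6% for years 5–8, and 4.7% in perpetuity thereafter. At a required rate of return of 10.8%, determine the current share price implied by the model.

Three-stage DDM. Project D₁…D_8; terminal Gordon value at t=8 with g = 0.047; discount at r = 0.108.
D_1 = 12.8621
D_2 = 16.4120
D_3 = 20.9417
D_4 = 26.7216
D_5 = 29.5541
D_6 = 32.6869
D_7 = 36.1517
D_8 = 39.9838
TV_8 = 41.8630/(0.108−0.047) = 686.2788
P₀ = Σ Dₜ/(1+r)ᵗ + TV_8/(1+r)^8 = 430.8241

$430.82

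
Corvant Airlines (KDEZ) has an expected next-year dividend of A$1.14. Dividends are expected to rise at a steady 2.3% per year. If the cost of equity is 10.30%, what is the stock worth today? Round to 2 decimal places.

Gordon growth model: P₀ = D₁/(r − g), with D₁ = 1.14 given directly.
P₀ = 1.1400 / (0.103 − 0.023) = 1.1400 / 0.08 = 14.2500

A$14.25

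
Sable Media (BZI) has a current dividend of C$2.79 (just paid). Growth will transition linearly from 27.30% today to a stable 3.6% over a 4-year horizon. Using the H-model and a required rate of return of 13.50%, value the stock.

C$42.55

H-model: P₀ = D₀[(1+g_L) + H(g_S−g_L)]/(r−g_L), with H = 4/2 = 2.
P₀ = 2.79 × [(1+0.036) + 2×(0.273−0.036)] / (0.135−0.036)
   = 2.79 × 1.5100 / 0.099 = 42.5545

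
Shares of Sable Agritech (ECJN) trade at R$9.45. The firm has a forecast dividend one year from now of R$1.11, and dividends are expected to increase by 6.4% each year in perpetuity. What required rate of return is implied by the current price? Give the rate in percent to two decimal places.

18.15%

Rearranging the constant-growth DDM: r = D₁/P₀ + g.
r = 1.1100 / 9.45 + 0.064 = 0.11746 + 0.064 = 0.18146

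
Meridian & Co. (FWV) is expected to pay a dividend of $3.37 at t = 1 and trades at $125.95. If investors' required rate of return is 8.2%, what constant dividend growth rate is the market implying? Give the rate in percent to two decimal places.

From P₀ = D₁/(r − g), the implied growth is g = r − D₁/P₀.
g = 0.082 − 3.37/125.95 = 0.082 − 0.02676 = 0.05524

5.52%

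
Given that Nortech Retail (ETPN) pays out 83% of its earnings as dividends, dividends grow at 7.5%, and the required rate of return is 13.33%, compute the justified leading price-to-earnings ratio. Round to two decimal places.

Justified leading P/E = b/(r−g) = 0.83/(0.1333−0.075) = 14.2367

14.24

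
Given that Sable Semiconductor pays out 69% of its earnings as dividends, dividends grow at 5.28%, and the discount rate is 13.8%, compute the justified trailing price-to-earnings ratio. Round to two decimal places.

Justified trailing P/E = b(1+g)/(r−g) = 0.69×(1+0.0528)/(0.138−0.0528) = 8.5262

8.53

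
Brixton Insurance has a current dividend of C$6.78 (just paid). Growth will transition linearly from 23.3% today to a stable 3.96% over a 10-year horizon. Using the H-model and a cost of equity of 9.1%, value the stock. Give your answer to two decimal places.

C$264.68

H-model: P₀ = D₀[(1+g_L) + H(g_S−g_L)]/(r−g_L), with H = 10/2 = 5.
P₀ = 6.78 × [(1+0.0396) + 5×(0.233−0.0396)] / (0.091−0.0396)
   = 6.78 × 2.0066 / 0.0514 = 264.6838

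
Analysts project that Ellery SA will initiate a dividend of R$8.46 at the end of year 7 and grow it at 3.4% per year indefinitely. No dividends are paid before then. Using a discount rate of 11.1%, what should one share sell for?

R$58.42

Deferred-dividend DDM. At t=6 the remaining stream is a growing perpetuity with first payment D_7 = 8.46.
V_6 = D_7/(r−g) = 8.46/(0.111−0.034) = 109.8701
P₀ = V_6/(1+r)^6 = 109.8701/(1+0.111)^6 = 58.4245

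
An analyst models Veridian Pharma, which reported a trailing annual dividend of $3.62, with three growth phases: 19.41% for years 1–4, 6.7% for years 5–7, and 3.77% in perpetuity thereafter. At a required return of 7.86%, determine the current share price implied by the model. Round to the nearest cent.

$168.32

Three-stage DDM. Project D₁…D_7; terminal Gordon value at t=7 with g = 0.0377; discount at r = 0.0786.
D_1 = 4.3226
D_2 = 5.1617
D_3 = 6.1635
D_4 = 7.3599
D_5 = 7.8530
D_6 = 8.3792
D_7 = 8.9406
TV_7 = 9.2776/(0.0786−0.0377) = 226.8366
P₀ = Σ Dₜ/(1+r)ᵗ + TV_7/(1+r)^7 = 168.3237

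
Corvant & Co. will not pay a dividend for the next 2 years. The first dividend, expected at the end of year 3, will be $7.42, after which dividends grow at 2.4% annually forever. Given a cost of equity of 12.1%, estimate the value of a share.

Deferred-dividend DDM. At t=2 the remaining stream is a growing perpetuity with first payment D_3 = 7.42.
V_2 = D_3/(r−g) = 7.42/(0.121−0.024) = 76.4948
P₀ = V_2/(1+r)^2 = 76.4948/(1+0.121)^2 = 60.8725

$60.87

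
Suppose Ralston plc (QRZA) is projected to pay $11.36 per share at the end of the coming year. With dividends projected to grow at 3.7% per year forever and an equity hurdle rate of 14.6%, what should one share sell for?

Gordon growth model: P₀ = D₁/(r − g), with D₁ = 11.36 given directly.
P₀ = 11.3600 / (0.146 − 0.037) = 11.3600 / 0.109 = 104.2202

$104.22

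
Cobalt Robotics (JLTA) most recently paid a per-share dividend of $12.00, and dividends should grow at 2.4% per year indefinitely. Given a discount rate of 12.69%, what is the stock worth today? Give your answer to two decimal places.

$119.42

Gordon growth model: P₀ = D₁/(r − g). D₁ = 12.00 × (1 + 0.024) = 12.2880.
P₀ = 12.2880 / (0.1269 − 0.024) = 12.2880 / 0.1029 = 119.4169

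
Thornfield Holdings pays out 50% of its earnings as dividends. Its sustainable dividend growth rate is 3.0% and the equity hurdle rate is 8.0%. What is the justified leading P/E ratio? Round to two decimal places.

10.00

Justified leading P/E = b/(r−g) = 0.50/(0.08−0.03) = 10.0000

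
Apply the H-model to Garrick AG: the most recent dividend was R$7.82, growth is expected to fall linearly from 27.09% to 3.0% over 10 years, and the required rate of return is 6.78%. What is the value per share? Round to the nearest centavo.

R$462.27

H-model: P₀ = D₀[(1+g_L) + H(g_S−g_L)]/(r−g_L), with H = 10/2 = 5.
P₀ = 7.82 × [(1+0.03) + 5×(0.2709−0.03)] / (0.0678−0.03)
   = 7.82 × 2.2345 / 0.0378 = 462.2696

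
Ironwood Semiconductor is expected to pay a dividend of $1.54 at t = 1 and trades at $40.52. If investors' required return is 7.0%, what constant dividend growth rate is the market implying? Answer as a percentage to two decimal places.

From P₀ = D₁/(r − g), the implied growth is g = r − D₁/P₀.
g = 0.07 − 1.54/40.52 = 0.07 − 0.03801 = 0.03199

3.20%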